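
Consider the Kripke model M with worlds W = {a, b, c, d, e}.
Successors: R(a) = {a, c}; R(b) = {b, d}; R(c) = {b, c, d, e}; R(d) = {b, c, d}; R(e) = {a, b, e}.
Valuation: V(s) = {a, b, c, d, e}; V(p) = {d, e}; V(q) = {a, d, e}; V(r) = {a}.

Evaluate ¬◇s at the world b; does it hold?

At b: ◇s is true, so ¬◇s is false.
  At b: ◇s requires s at some successor in {b, d}.
    s holds at b, so ◇s is true at b.

No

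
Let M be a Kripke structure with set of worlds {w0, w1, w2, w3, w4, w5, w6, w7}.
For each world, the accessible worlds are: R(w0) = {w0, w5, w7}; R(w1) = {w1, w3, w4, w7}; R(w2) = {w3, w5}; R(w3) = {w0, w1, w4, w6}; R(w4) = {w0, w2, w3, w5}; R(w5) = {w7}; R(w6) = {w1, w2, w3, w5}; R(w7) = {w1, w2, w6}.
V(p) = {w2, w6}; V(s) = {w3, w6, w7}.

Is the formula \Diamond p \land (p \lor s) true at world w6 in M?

Yes

Recall that \Diamond ψ holds at a world iff ψ holds at some accessible world.
At w6: \Diamond p is true, p \lor s is true, so \Diamond p \land (p \lor s) is true.
  At w6: \Diamond p requires p at some successor in {w1, w2, w3, w5}.
    p holds at w2, so \Diamond p is true at w6.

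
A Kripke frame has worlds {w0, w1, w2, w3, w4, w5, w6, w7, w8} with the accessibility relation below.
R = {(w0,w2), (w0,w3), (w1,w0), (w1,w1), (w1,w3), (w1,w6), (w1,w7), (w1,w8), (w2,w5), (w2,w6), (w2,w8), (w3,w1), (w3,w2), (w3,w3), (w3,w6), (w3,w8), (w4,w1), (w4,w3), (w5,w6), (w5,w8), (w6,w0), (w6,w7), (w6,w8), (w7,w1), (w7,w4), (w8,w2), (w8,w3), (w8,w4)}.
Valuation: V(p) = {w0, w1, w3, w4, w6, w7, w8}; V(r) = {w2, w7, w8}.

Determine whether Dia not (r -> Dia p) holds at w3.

No

At w3: Dia not (r -> Dia p) requires not (r -> Dia p) at some successor in {w1, w2, w3, w6, w8}.
  At w1: not (r -> Dia p) is false.
  At w2: not (r -> Dia p) is false.
  At w3: not (r -> Dia p) is false.
  At w6: not (r -> Dia p) is false.
  At w8: not (r -> Dia p) is false.
So Dia not (r -> Dia p) is false at w3.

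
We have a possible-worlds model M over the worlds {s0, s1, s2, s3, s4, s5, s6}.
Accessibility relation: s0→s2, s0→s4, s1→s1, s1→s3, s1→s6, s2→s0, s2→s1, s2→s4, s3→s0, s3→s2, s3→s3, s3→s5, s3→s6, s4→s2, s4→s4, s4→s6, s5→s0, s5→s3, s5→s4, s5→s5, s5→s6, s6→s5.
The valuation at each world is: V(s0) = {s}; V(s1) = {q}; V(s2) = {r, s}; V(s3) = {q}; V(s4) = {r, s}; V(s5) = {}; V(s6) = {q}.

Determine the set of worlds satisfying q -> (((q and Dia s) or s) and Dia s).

Recall that Dia ψ holds at a world iff ψ holds at some accessible world.
Let φ = q -> (((q and Dia s) or s) and Dia s). Evaluate φ at each world:
  s0 (successors {s2, s4}): φ is true.
  s1 (successors {s1, s3, s6}): φ is false.
  s2 (successors {s0, s1, s4}): φ is true.
  s3 (successors {s0, s2, s3, s5, s6}): φ is true.
  s4 (successors {s2, s4, s6}): φ is true.
  s5 (successors {s0, s3, s4, s5, s6}): φ is true.
  s6 (successors {s5}): φ is false.
For instance, at s4:
  At s4: q is false, ((q and Dia s) or s) and Dia s is true, so q -> (((q and Dia s) or s) and Dia s) is true.
    At s4: (q and Dia s) or s is true, Dia s is true, so ((q and Dia s) or s) and Dia s is true.
      At s4: q and Dia s is false, s is true, so (q and Dia s) or s is true.
      At s4: Dia s requires s at some successor in {s2, s4, s6}.
        s holds at s2, so Dia s is true at s4.
Satisfying worlds: {s0, s2, s3, s4, s5}

s0, s2, s3, s4, s5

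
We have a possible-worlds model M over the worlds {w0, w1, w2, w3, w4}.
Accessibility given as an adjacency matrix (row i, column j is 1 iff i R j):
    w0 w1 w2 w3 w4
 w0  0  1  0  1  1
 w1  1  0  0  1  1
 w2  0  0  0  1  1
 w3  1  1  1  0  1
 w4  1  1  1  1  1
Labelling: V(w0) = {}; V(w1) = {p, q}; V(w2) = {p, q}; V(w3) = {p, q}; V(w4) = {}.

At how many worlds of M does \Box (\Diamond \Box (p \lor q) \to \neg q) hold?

Let φ = \Box (\Diamond \Box (p \lor q) \to \neg q). Evaluate φ at each world:
  w0 (successors {w1, w3, w4}): φ is true.
  w1 (successors {w0, w3, w4}): φ is true.
  w2 (successors {w3, w4}): φ is true.
  w3 (successors {w0, w1, w2, w4}): φ is true.
  w4 (successors {w0, w1, w2, w3, w4}): φ is true.
For instance, at w4:
  At w4: \Box (\Diamond \Box (p \lor q) \to \neg q) requires \Diamond \Box (p \lor q) \to \neg q at every successor {w0, w1, w2, w3, w4}.
    At w0: \Diamond \Box (p \lor q) \to \neg q is true.
    At w1: \Diamond \Box (p \lor q) \to \neg q is true.
    At w2: \Diamond \Box (p \lor q) \to \neg q is true.
    At w3: \Diamond \Box (p \lor q) \to \neg q is true.
    At w4: \Diamond \Box (p \lor q) \to \neg q is true.
  So \Box (\Diamond \Box (p \lor q) \to \neg q) is true at w4.
Satisfying worlds: {w0, w1, w2, w3, w4}

5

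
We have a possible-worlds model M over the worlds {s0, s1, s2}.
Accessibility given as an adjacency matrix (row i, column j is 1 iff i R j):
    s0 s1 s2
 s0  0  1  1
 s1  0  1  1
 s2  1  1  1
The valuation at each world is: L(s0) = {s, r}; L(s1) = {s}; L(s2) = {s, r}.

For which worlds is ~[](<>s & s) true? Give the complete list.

Let φ = ~[](<>s & s). Evaluate φ at each world:
  s0 (successors {s1, s2}): φ is false.
  s1 (successors {s1, s2}): φ is false.
  s2 (successors {s0, s1, s2}): φ is false.
For instance, at s1:
  At s1: [](<>s & s) is true, so ~[](<>s & s) is false.
    At s1: [](<>s & s) requires <>s & s at every successor {s1, s2}.
      At s1: <>s & s is true.
      At s2: <>s & s is true.
    So [](<>s & s) is true at s1.
Satisfying worlds: none.

none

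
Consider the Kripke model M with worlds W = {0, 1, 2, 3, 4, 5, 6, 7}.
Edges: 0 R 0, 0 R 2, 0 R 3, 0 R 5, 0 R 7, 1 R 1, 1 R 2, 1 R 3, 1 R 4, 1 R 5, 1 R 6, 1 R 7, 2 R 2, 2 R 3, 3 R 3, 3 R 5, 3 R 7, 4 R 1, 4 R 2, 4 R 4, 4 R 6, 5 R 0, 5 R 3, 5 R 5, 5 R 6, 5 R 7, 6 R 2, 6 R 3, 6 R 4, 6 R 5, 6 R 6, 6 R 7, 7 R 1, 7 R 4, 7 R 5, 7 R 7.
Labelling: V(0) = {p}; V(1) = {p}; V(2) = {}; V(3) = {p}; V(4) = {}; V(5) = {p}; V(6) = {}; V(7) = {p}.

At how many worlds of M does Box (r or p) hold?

Recall that Box ψ holds at a world iff ψ holds at every accessible world, and Dia ψ holds iff ψ holds at some accessible world.
Let φ = Box (r or p). Evaluate φ at each world:
  0 (successors {0, 2, 3, 5, 7}): φ is false.
  1 (successors {1, 2, 3, 4, 5, 6, 7}): φ is false.
  2 (successors {2, 3}): φ is false.
  3 (successors {3, 5, 7}): φ is true.
  4 (successors {1, 2, 4, 6}): φ is false.
  5 (successors {0, 3, 5, 6, 7}): φ is false.
  6 (successors {2, 3, 4, 5, 6, 7}): φ is false.
  7 (successors {1, 4, 5, 7}): φ is false.
For instance, at 7:
  At 7: Box (r or p) requires r or p at every successor {1, 4, 5, 7}.
    r or p fails at 4, so Box (r or p) is false at 7.
Satisfying worlds: {3}

1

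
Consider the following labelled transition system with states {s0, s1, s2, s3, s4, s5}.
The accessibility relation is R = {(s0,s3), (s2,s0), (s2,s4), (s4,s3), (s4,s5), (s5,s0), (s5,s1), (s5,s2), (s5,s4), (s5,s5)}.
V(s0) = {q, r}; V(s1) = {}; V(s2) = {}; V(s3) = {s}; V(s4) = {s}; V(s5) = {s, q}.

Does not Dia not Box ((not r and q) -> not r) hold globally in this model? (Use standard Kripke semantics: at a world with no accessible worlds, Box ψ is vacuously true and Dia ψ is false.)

Let φ = not Dia not Box ((not r and q) -> not r). Evaluate φ at each world:
  s0 (successors {s3}): φ is true.
  s1 (successors ∅): φ is true.
  s2 (successors {s0, s4}): φ is true.
  s3 (successors ∅): φ is true.
  s4 (successors {s3, s5}): φ is true.
  s5 (successors {s0, s1, s2, s4, s5}): φ is true.
For instance, at s5:
  At s5: Dia not Box ((not r and q) -> not r) is false, so not Dia not Box ((not r and q) -> not r) is true.
    At s5: Dia not Box ((not r and q) -> not r) requires not Box ((not r and q) -> not r) at some successor in {s0, s1, s2, s4, s5}.
      At s0: not Box ((not r and q) -> not r) is false.
      At s1: not Box ((not r and q) -> not r) is false.
      At s2: not Box ((not r and q) -> not r) is false.
      At s4: not Box ((not r and q) -> not r) is false.
      At s5: not Box ((not r and q) -> not r) is false.
    So Dia not Box ((not r and q) -> not r) is false at s5.

Yes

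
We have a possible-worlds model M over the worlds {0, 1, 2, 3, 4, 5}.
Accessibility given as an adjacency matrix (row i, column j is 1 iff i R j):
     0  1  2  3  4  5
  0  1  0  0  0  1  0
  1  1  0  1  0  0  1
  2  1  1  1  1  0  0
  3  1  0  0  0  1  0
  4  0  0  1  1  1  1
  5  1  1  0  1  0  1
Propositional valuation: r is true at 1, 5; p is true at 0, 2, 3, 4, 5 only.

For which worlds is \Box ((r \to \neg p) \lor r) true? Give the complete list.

Recall that \Box ψ holds at a world iff ψ holds at every accessible world, and \Diamond ψ holds iff ψ holds at some accessible world.
Let φ = \Box ((r \to \neg p) \lor r). Evaluate φ at each world:
  0 (successors {0, 4}): φ is true.
  1 (successors {0, 2, 5}): φ is true.
  2 (successors {0, 1, 2, 3}): φ is true.
  3 (successors {0, 4}): φ is true.
  4 (successors {2, 3, 4, 5}): φ is true.
  5 (successors {0, 1, 3, 5}): φ is true.
For instance, at 4:
  At 4: \Box ((r \to \neg p) \lor r) requires (r \to \neg p) \lor r at every successor {2, 3, 4, 5}.
    At 2: (r \to \neg p) \lor r is true.
    At 3: (r \to \neg p) \lor r is true.
    At 4: (r \to \neg p) \lor r is true.
    At 5: (r \to \neg p) \lor r is true.
  So \Box ((r \to \neg p) \lor r) is true at 4.
Satisfying worlds: {0, 1, 2, 3, 4, 5}

0, 1, 2, 3, 4, 5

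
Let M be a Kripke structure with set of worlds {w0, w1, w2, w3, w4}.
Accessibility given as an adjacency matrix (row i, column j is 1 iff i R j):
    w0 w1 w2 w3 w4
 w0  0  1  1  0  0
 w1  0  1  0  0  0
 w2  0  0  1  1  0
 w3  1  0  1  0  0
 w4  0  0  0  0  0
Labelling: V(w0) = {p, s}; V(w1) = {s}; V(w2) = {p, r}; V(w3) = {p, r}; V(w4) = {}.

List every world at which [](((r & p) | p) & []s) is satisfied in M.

Recall that []ψ holds at a world iff ψ holds at every accessible world, and <>ψ holds iff ψ holds at some accessible world.
Let φ = [](((r & p) | p) & []s). Evaluate φ at each world:
  w0 (successors {w1, w2}): φ is false.
  w1 (successors {w1}): φ is false.
  w2 (successors {w2, w3}): φ is false.
  w3 (successors {w0, w2}): φ is false.
  w4 (successors ∅): φ is true.
For instance, at w2:
  At w2: [](((r & p) | p) & []s) requires ((r & p) | p) & []s at every successor {w2, w3}.
    ((r & p) | p) & []s fails at w2, so [](((r & p) | p) & []s) is false at w2.
      At w2: (r & p) | p is true, []s is false, so ((r & p) | p) & []s is false.
Satisfying worlds: {w4}

w4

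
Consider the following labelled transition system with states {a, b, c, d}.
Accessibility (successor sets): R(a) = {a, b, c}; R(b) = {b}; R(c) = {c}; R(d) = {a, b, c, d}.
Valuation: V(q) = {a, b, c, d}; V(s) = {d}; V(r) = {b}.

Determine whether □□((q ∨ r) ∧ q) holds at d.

At d: □□((q ∨ r) ∧ q) requires □((q ∨ r) ∧ q) at every successor {a, b, c, d}.
  At a: □((q ∨ r) ∧ q) is true.
  At b: □((q ∨ r) ∧ q) is true.
  At c: □((q ∨ r) ∧ q) is true.
  At d: □((q ∨ r) ∧ q) is true.
So □□((q ∨ r) ∧ q) is true at d.

Yes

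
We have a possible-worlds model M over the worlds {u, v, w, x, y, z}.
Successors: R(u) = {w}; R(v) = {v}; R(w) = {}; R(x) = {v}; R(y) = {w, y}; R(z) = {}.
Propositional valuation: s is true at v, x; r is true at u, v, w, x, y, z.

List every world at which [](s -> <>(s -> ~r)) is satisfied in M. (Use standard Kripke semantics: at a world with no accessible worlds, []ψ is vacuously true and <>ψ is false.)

u, w, y, z

Let φ = [](s -> <>(s -> ~r)). Evaluate φ at each world:
  u (successors {w}): φ is true.
  v (successors {v}): φ is false.
  w (successors ∅): φ is true.
  x (successors {v}): φ is false.
  y (successors {w, y}): φ is true.
  z (successors ∅): φ is true.
For instance, at x:
  At x: [](s -> <>(s -> ~r)) requires s -> <>(s -> ~r) at every successor {v}.
    s -> <>(s -> ~r) fails at v, so [](s -> <>(s -> ~r)) is false at x.
      At v: s is true, <>(s -> ~r) is false, so s -> <>(s -> ~r) is false.
Satisfying worlds: {u, w, y, z}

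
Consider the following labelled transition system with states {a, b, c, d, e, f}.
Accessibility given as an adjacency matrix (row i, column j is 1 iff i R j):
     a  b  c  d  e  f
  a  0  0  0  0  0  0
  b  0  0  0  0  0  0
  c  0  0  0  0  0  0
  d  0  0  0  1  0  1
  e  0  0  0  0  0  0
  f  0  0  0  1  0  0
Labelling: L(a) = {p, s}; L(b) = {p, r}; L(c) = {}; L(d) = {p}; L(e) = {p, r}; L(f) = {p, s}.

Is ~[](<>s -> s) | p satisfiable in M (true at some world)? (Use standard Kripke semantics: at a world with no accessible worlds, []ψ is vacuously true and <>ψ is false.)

Let φ = ~[](<>s -> s) | p. Evaluate φ at each world:
  a (successors ∅): φ is true.
  b (successors ∅): φ is true.
  c (successors ∅): φ is false.
  d (successors {d, f}): φ is true.
  e (successors ∅): φ is true.
  f (successors {d}): φ is true.
Detail at a (witness):
  At a: ~[](<>s -> s) is false, p is true, so ~[](<>s -> s) | p is true.
    At a: [](<>s -> s) is true, so ~[](<>s -> s) is false.
      At a: no accessible worlds, so [](<>s -> s) holds vacuously.

Yes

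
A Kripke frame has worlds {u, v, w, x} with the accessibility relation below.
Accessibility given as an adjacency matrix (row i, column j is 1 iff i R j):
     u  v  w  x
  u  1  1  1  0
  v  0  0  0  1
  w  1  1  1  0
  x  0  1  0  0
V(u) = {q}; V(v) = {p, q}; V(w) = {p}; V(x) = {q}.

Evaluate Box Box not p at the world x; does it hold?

Yes

Recall that Box ψ holds at a world iff ψ holds at every accessible world, and Dia ψ holds iff ψ holds at some accessible world.
At x: Box Box not p requires Box not p at every successor {v}.
    At v: Box not p requires not p at every successor {x}.
      At x: not p is true.
    So Box not p is true at v.
So Box Box not p is true at x.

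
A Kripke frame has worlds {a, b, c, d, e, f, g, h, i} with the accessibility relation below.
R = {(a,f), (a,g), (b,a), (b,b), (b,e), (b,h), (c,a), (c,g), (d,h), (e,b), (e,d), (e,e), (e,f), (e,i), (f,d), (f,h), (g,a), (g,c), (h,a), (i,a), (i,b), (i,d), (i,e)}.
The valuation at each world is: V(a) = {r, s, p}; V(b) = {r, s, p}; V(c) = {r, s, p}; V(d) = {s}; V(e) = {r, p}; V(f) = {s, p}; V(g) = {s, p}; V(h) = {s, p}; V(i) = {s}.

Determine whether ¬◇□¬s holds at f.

Yes

At f: ◇□¬s is false, so ¬◇□¬s is true.
  At f: ◇□¬s requires □¬s at some successor in {d, h}.
    At d: □¬s is false.
    At h: □¬s is false.
  So ◇□¬s is false at f.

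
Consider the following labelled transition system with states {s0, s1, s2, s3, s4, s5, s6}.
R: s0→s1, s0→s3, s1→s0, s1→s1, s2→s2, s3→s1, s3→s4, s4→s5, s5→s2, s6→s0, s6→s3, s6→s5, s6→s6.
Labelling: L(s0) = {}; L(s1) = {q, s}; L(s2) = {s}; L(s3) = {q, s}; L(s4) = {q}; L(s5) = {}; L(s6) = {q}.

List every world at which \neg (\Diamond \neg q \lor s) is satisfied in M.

Let φ = \neg (\Diamond \neg q \lor s). Evaluate φ at each world:
  s0 (successors {s1, s3}): φ is true.
  s1 (successors {s0, s1}): φ is false.
  s2 (successors {s2}): φ is false.
  s3 (successors {s1, s4}): φ is false.
  s4 (successors {s5}): φ is false.
  s5 (successors {s2}): φ is false.
  s6 (successors {s0, s3, s5, s6}): φ is false.
For instance, at s0:
  At s0: \Diamond \neg q \lor s is false, so \neg (\Diamond \neg q \lor s) is true.
    At s0: \Diamond \neg q is false, s is false, so \Diamond \neg q \lor s is false.
      At s0: \Diamond \neg q requires \neg q at some successor in {s1, s3}.
        At s1: \neg q is false.
        At s3: \neg q is false.
      So \Diamond \neg q is false at s0.
Satisfying worlds: {s0}

s0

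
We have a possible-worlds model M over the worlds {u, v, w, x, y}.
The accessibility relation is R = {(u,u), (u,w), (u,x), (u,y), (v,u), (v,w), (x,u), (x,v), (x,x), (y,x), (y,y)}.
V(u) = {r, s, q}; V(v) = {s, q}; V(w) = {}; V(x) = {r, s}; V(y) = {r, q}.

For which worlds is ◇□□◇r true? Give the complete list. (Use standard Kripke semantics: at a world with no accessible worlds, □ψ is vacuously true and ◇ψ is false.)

u, v, y

Recall that □ψ holds at a world iff ψ holds at every accessible world, and ◇ψ holds iff ψ holds at some accessible world.
Let φ = ◇□□◇r. Evaluate φ at each world:
  u (successors {u, w, x, y}): φ is true.
  v (successors {u, w}): φ is true.
  w (successors ∅): φ is false.
  x (successors {u, v, x}): φ is false.
  y (successors {x, y}): φ is true.
For instance, at y:
  At y: ◇□□◇r requires □□◇r at some successor in {x, y}.
    □□◇r holds at y, so ◇□□◇r is true at y.
      At y: □□◇r requires □◇r at every successor {x, y}.
        At x: □◇r is true.
        At y: □◇r is true.
      So □□◇r is true at y.
Satisfying worlds: {u, v, y}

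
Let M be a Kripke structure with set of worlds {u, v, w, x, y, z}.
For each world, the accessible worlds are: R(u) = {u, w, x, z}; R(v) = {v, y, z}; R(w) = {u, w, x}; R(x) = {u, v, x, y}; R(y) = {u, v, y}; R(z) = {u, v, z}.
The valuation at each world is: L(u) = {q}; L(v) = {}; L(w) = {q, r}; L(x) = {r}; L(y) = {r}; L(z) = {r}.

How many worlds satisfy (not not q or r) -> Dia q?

6

Recall that Dia ψ holds at a world iff ψ holds at some accessible world.
Let φ = (not not q or r) -> Dia q. Evaluate φ at each world:
  u (successors {u, w, x, z}): φ is true.
  v (successors {v, y, z}): φ is true.
  w (successors {u, w, x}): φ is true.
  x (successors {u, v, x, y}): φ is true.
  y (successors {u, v, y}): φ is true.
  z (successors {u, v, z}): φ is true.
For instance, at u:
  At u: not not q or r is true, Dia q is true, so (not not q or r) -> Dia q is true.
    At u: Dia q requires q at some successor in {u, w, x, z}.
      q holds at u, so Dia q is true at u.
Satisfying worlds: {u, v, w, x, y, z}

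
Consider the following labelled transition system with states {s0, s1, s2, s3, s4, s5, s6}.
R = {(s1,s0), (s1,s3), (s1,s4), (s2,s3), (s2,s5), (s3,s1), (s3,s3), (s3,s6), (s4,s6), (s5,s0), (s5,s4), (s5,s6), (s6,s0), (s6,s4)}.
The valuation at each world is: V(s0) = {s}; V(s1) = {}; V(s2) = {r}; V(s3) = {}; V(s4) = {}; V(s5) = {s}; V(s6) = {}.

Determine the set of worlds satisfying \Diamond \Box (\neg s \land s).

s1, s5, s6

Let φ = \Diamond \Box (\neg s \land s). Evaluate φ at each world:
  s0 (successors ∅): φ is false.
  s1 (successors {s0, s3, s4}): φ is true.
  s2 (successors {s3, s5}): φ is false.
  s3 (successors {s1, s3, s6}): φ is false.
  s4 (successors {s6}): φ is false.
  s5 (successors {s0, s4, s6}): φ is true.
  s6 (successors {s0, s4}): φ is true.
For instance, at s6:
  At s6: \Diamond \Box (\neg s \land s) requires \Box (\neg s \land s) at some successor in {s0, s4}.
    \Box (\neg s \land s) holds at s0, so \Diamond \Box (\neg s \land s) is true at s6.
      At s0: no accessible worlds, so \Box (\neg s \land s) holds vacuously.
Satisfying worlds: {s1, s5, s6}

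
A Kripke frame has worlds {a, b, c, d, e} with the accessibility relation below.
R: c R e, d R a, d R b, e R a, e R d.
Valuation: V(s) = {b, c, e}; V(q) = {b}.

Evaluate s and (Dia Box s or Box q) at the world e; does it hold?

Yes

Recall that Box ψ holds at a world iff ψ holds at every accessible world, and Dia ψ holds iff ψ holds at some accessible world.
At e: s is true, Dia Box s or Box q is true, so s and (Dia Box s or Box q) is true.
  At e: Dia Box s is true, Box q is false, so Dia Box s or Box q is true.
    At e: Dia Box s requires Box s at some successor in {a, d}.
      Box s holds at a, so Dia Box s is true at e.
    At e: Box q requires q at every successor {a, d}.
      q fails at a, so Box q is false at e.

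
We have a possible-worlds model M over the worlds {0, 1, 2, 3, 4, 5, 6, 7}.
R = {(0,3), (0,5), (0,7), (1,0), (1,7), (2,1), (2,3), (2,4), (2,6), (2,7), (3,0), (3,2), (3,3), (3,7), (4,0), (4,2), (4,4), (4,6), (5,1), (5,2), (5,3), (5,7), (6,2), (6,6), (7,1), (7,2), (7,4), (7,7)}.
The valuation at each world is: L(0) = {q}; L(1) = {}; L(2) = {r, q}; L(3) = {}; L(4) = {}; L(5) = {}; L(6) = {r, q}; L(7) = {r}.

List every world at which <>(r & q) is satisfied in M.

2, 3, 4, 5, 6, 7

Let φ = <>(r & q). Evaluate φ at each world:
  0 (successors {3, 5, 7}): φ is false.
  1 (successors {0, 7}): φ is false.
  2 (successors {1, 3, 4, 6, 7}): φ is true.
  3 (successors {0, 2, 3, 7}): φ is true.
  4 (successors {0, 2, 4, 6}): φ is true.
  5 (successors {1, 2, 3, 7}): φ is true.
  6 (successors {2, 6}): φ is true.
  7 (successors {1, 2, 4, 7}): φ is true.
For instance, at 7:
  At 7: <>(r & q) requires r & q at some successor in {1, 2, 4, 7}.
    r & q holds at 2, so <>(r & q) is true at 7.
Satisfying worlds: {2, 3, 4, 5, 6, 7}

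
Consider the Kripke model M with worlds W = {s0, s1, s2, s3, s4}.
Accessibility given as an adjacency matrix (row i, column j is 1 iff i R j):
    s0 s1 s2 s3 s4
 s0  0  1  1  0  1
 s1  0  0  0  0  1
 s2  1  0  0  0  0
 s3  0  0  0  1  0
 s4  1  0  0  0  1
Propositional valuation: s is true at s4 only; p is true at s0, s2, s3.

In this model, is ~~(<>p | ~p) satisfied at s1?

At s1: ~(<>p | ~p) is false, so ~~(<>p | ~p) is true.
  At s1: <>p | ~p is true, so ~(<>p | ~p) is false.
    At s1: <>p is false, ~p is true, so <>p | ~p is true.
      At s1: <>p requires p at some successor in {s4}.
        At s4: p is false.
      So <>p is false at s1.

Yes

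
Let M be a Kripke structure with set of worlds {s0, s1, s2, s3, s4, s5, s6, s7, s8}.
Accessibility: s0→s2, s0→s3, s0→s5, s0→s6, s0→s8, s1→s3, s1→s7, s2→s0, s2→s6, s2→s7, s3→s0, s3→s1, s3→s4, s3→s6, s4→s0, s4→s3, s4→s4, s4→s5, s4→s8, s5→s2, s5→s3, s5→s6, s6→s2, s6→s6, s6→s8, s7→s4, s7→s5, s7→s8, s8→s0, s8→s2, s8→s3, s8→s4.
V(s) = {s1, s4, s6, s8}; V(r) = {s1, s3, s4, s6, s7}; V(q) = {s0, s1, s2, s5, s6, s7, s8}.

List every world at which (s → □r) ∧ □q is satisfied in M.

s2

Let φ = (s → □r) ∧ □q. Evaluate φ at each world:
  s0 (successors {s2, s3, s5, s6, s8}): φ is false.
  s1 (successors {s3, s7}): φ is false.
  s2 (successors {s0, s6, s7}): φ is true.
  s3 (successors {s0, s1, s4, s6}): φ is false.
  s4 (successors {s0, s3, s4, s5, s8}): φ is false.
  s5 (successors {s2, s3, s6}): φ is false.
  s6 (successors {s2, s6, s8}): φ is false.
  s7 (successors {s4, s5, s8}): φ is false.
  s8 (successors {s0, s2, s3, s4}): φ is false.
For instance, at s1:
  At s1: s → □r is true, □q is false, so (s → □r) ∧ □q is false.
    At s1: s is true, □r is true, so s → □r is true.
      At s1: □r requires r at every successor {s3, s7}.
        At s3: r is true.
        At s7: r is true.
      So □r is true at s1.
    At s1: □q requires q at every successor {s3, s7}.
      q fails at s3, so □q is false at s1.
Satisfying worlds: {s2}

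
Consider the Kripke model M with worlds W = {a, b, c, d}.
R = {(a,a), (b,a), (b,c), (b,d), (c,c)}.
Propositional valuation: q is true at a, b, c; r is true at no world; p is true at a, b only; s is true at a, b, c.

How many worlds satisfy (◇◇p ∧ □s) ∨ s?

3

Let φ = (◇◇p ∧ □s) ∨ s. Evaluate φ at each world:
  a (successors {a}): φ is true.
  b (successors {a, c, d}): φ is true.
  c (successors {c}): φ is true.
  d (successors ∅): φ is false.
For instance, at c:
  At c: ◇◇p ∧ □s is false, s is true, so (◇◇p ∧ □s) ∨ s is true.
    At c: ◇◇p is false, □s is true, so ◇◇p ∧ □s is false.
      At c: ◇◇p requires ◇p at some successor in {c}.
        At c: ◇p is false.
      So ◇◇p is false at c.
      At c: □s requires s at every successor {c}.
        At c: s is true.
      So □s is true at c.
Satisfying worlds: {a, b, c}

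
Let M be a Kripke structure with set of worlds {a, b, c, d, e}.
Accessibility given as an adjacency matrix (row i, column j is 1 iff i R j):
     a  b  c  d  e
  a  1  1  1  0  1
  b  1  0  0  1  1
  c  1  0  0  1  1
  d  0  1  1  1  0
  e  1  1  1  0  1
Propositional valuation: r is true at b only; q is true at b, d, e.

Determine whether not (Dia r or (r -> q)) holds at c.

At c: Dia r or (r -> q) is true, so not (Dia r or (r -> q)) is false.
  At c: Dia r is false, r -> q is true, so Dia r or (r -> q) is true.
    At c: Dia r requires r at some successor in {a, d, e}.
      At a: r is false.
      At d: r is false.
      At e: r is false.
    So Dia r is false at c.

No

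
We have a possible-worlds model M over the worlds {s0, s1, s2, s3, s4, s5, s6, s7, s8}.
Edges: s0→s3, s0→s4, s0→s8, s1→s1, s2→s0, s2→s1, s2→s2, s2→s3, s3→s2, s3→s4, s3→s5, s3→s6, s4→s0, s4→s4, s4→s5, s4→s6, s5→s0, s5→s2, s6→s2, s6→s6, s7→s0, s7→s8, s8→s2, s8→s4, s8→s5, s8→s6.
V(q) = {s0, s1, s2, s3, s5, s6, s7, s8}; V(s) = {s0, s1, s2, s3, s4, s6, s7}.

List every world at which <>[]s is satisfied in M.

s1, s2, s3, s4, s5, s6, s8

Let φ = <>[]s. Evaluate φ at each world:
  s0 (successors {s3, s4, s8}): φ is false.
  s1 (successors {s1}): φ is true.
  s2 (successors {s0, s1, s2, s3}): φ is true.
  s3 (successors {s2, s4, s5, s6}): φ is true.
  s4 (successors {s0, s4, s5, s6}): φ is true.
  s5 (successors {s0, s2}): φ is true.
  s6 (successors {s2, s6}): φ is true.
  s7 (successors {s0, s8}): φ is false.
  s8 (successors {s2, s4, s5, s6}): φ is true.
For instance, at s4:
  At s4: <>[]s requires []s at some successor in {s0, s4, s5, s6}.
    []s holds at s5, so <>[]s is true at s4.
      At s5: []s requires s at every successor {s0, s2}.
        At s0: s is true.
        At s2: s is true.
      So []s is true at s5.
Satisfying worlds: {s1, s2, s3, s4, s5, s6, s8}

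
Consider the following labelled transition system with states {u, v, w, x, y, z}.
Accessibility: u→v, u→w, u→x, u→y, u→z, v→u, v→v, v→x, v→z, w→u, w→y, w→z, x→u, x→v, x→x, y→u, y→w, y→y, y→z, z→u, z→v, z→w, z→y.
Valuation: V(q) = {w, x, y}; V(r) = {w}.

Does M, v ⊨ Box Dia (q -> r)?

Yes

At v: Box Dia (q -> r) requires Dia (q -> r) at every successor {u, v, x, z}.
  At u: Dia (q -> r) is true.
  At v: Dia (q -> r) is true.
  At x: Dia (q -> r) is true.
  At z: Dia (q -> r) is true.
So Box Dia (q -> r) is true at v.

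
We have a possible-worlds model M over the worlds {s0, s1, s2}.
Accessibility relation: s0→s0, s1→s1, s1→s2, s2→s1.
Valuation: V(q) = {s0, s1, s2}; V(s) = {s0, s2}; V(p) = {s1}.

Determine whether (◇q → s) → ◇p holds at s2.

Yes

Recall that ◇ψ holds at a world iff ψ holds at some accessible world.
At s2: ◇q → s is true, ◇p is true, so (◇q → s) → ◇p is true.
  At s2: ◇q is true, s is true, so ◇q → s is true.
    At s2: ◇q requires q at some successor in {s1}.
      q holds at s1, so ◇q is true at s2.
  At s2: ◇p requires p at some successor in {s1}.
    p holds at s1, so ◇p is true at s2.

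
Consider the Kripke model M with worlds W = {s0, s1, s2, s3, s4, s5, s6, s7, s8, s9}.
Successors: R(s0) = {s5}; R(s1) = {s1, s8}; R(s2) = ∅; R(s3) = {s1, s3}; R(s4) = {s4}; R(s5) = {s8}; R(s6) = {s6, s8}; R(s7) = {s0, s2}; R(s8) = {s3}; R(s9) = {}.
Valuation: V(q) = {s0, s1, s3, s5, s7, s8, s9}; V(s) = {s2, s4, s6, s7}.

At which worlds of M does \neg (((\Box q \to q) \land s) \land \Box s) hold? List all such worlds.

s0, s1, s2, s3, s5, s6, s7, s8, s9

Let φ = \neg (((\Box q \to q) \land s) \land \Box s). Evaluate φ at each world:
  s0 (successors {s5}): φ is true.
  s1 (successors {s1, s8}): φ is true.
  s2 (successors ∅): φ is true.
  s3 (successors {s1, s3}): φ is true.
  s4 (successors {s4}): φ is false.
  s5 (successors {s8}): φ is true.
  s6 (successors {s6, s8}): φ is true.
  s7 (successors {s0, s2}): φ is true.
  s8 (successors {s3}): φ is true.
  s9 (successors ∅): φ is true.
For instance, at s6:
  At s6: ((\Box q \to q) \land s) \land \Box s is false, so \neg (((\Box q \to q) \land s) \land \Box s) is true.
    At s6: (\Box q \to q) \land s is true, \Box s is false, so ((\Box q \to q) \land s) \land \Box s is false.
      At s6: \Box q \to q is true, s is true, so (\Box q \to q) \land s is true.
      At s6: \Box s requires s at every successor {s6, s8}.
        s fails at s8, so \Box s is false at s6.
Satisfying worlds: {s0, s1, s2, s3, s5, s6, s7, s8, s9}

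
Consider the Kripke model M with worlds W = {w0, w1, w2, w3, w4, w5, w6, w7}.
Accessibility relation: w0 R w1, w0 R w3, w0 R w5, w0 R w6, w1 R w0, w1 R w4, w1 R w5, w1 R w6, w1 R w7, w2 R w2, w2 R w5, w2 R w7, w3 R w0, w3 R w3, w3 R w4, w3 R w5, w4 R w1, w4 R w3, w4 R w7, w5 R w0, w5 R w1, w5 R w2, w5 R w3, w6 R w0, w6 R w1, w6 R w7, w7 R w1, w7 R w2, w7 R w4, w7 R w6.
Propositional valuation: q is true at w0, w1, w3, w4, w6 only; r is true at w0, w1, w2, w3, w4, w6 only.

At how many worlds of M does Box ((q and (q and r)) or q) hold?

Recall that Box ψ holds at a world iff ψ holds at every accessible world, and Dia ψ holds iff ψ holds at some accessible world.
Let φ = Box ((q and (q and r)) or q). Evaluate φ at each world:
  w0 (successors {w1, w3, w5, w6}): φ is false.
  w1 (successors {w0, w4, w5, w6, w7}): φ is false.
  w2 (successors {w2, w5, w7}): φ is false.
  w3 (successors {w0, w3, w4, w5}): φ is false.
  w4 (successors {w1, w3, w7}): φ is false.
  w5 (successors {w0, w1, w2, w3}): φ is false.
  w6 (successors {w0, w1, w7}): φ is false.
  w7 (successors {w1, w2, w4, w6}): φ is false.
For instance, at w1:
  At w1: Box ((q and (q and r)) or q) requires (q and (q and r)) or q at every successor {w0, w4, w5, w6, w7}.
    (q and (q and r)) or q fails at w5, so Box ((q and (q and r)) or q) is false at w1.
Satisfying worlds: none.

0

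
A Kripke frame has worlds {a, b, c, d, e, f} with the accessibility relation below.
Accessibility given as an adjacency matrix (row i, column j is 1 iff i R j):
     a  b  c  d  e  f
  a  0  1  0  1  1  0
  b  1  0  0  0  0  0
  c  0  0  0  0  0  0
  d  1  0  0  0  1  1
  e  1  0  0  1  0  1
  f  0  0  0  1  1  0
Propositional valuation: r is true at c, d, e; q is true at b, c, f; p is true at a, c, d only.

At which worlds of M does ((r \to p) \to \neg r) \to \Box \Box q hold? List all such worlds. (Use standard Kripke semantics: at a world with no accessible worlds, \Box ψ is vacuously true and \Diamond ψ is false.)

c, d

Recall that \Box ψ holds at a world iff ψ holds at every accessible world, and \Diamond ψ holds iff ψ holds at some accessible world.
Let φ = ((r \to p) \to \neg r) \to \Box \Box q. Evaluate φ at each world:
  a (successors {b, d, e}): φ is false.
  b (successors {a}): φ is false.
  c (successors ∅): φ is true.
  d (successors {a, e, f}): φ is true.
  e (successors {a, d, f}): φ is false.
  f (successors {d, e}): φ is false.
For instance, at d:
  At d: (r \to p) \to \neg r is false, \Box \Box q is false, so ((r \to p) \to \neg r) \to \Box \Box q is true.
    At d: \Box \Box q requires \Box q at every successor {a, e, f}.
      \Box q fails at a, so \Box \Box q is false at d.
Satisfying worlds: {c, d}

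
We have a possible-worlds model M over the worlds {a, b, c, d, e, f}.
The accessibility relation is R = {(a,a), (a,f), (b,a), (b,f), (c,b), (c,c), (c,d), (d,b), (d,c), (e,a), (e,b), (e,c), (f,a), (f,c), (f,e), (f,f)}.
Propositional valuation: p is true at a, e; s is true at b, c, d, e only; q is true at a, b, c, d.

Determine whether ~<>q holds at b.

At b: <>q is true, so ~<>q is false.
  At b: <>q requires q at some successor in {a, f}.
    q holds at a, so <>q is true at b.

No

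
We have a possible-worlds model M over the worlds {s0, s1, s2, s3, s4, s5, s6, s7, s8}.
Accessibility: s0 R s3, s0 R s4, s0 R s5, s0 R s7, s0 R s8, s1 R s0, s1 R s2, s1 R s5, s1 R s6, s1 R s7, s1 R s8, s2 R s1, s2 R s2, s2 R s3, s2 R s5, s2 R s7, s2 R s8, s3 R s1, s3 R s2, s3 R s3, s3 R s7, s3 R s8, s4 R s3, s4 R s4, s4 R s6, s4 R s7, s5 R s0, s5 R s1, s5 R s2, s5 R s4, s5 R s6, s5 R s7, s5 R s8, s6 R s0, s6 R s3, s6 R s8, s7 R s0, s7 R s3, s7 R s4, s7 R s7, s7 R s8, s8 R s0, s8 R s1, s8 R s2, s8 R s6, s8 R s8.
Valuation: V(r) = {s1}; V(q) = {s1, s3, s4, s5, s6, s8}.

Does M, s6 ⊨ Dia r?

No

At s6: Dia r requires r at some successor in {s0, s3, s8}.
  At s0: r is false.
  At s3: r is false.
  At s8: r is false.
So Dia r is false at s6.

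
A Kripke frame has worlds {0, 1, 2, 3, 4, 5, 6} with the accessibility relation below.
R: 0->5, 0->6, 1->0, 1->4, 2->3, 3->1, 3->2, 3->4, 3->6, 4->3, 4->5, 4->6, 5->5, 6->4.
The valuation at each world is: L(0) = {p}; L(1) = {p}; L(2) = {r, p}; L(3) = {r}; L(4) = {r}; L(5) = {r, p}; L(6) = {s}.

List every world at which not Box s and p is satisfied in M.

Let φ = not Box s and p. Evaluate φ at each world:
  0 (successors {5, 6}): φ is true.
  1 (successors {0, 4}): φ is true.
  2 (successors {3}): φ is true.
  3 (successors {1, 2, 4, 6}): φ is false.
  4 (successors {3, 5, 6}): φ is false.
  5 (successors {5}): φ is true.
  6 (successors {4}): φ is false.
For instance, at 2:
  At 2: not Box s is true, p is true, so not Box s and p is true.
    At 2: Box s is false, so not Box s is true.
      At 2: Box s requires s at every successor {3}.
        s fails at 3, so Box s is false at 2.
Satisfying worlds: {0, 1, 2, 5}

0, 1, 2, 5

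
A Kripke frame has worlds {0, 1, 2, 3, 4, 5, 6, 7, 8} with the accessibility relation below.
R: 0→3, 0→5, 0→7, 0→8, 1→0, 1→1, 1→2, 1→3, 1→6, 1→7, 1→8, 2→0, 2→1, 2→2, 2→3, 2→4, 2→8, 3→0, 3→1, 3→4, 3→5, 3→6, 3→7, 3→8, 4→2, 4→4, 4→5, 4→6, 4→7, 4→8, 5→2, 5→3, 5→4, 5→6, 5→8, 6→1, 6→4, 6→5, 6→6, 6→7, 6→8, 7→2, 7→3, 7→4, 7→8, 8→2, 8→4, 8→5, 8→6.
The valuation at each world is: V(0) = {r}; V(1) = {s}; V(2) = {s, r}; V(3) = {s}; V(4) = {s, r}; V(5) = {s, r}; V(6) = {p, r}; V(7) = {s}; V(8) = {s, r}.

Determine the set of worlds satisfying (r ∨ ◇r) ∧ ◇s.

0, 1, 2, 3, 4, 5, 6, 7, 8

Let φ = (r ∨ ◇r) ∧ ◇s. Evaluate φ at each world:
  0 (successors {3, 5, 7, 8}): φ is true.
  1 (successors {0, 1, 2, 3, 6, 7, 8}): φ is true.
  2 (successors {0, 1, 2, 3, 4, 8}): φ is true.
  3 (successors {0, 1, 4, 5, 6, 7, 8}): φ is true.
  4 (successors {2, 4, 5, 6, 7, 8}): φ is true.
  5 (successors {2, 3, 4, 6, 8}): φ is true.
  6 (successors {1, 4, 5, 6, 7, 8}): φ is true.
  7 (successors {2, 3, 4, 8}): φ is true.
  8 (successors {2, 4, 5, 6}): φ is true.
For instance, at 6:
  At 6: r ∨ ◇r is true, ◇s is true, so (r ∨ ◇r) ∧ ◇s is true.
    At 6: r is true, ◇r is true, so r ∨ ◇r is true.
      At 6: ◇r requires r at some successor in {1, 4, 5, 6, 7, 8}.
        r holds at 4, so ◇r is true at 6.
    At 6: ◇s requires s at some successor in {1, 4, 5, 6, 7, 8}.
      s holds at 1, so ◇s is true at 6.
Satisfying worlds: {0, 1, 2, 3, 4, 5, 6, 7, 8}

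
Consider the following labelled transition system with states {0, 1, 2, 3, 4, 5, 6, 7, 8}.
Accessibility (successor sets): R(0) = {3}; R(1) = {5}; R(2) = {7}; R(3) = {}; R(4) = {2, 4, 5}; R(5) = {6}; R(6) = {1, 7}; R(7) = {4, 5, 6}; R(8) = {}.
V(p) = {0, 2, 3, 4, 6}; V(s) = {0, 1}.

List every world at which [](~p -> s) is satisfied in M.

0, 3, 5, 8

Let φ = [](~p -> s). Evaluate φ at each world:
  0 (successors {3}): φ is true.
  1 (successors {5}): φ is false.
  2 (successors {7}): φ is false.
  3 (successors ∅): φ is true.
  4 (successors {2, 4, 5}): φ is false.
  5 (successors {6}): φ is true.
  6 (successors {1, 7}): φ is false.
  7 (successors {4, 5, 6}): φ is false.
  8 (successors ∅): φ is true.
For instance, at 7:
  At 7: [](~p -> s) requires ~p -> s at every successor {4, 5, 6}.
    ~p -> s fails at 5, so [](~p -> s) is false at 7.
Satisfying worlds: {0, 3, 5, 8}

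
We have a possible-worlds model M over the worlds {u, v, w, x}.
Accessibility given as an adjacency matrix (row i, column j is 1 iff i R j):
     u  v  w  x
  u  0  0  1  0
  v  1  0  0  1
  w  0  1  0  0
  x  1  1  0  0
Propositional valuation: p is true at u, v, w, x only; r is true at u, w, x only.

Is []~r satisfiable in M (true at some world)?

Let φ = []~r. Evaluate φ at each world:
  u (successors {w}): φ is false.
  v (successors {u, x}): φ is false.
  w (successors {v}): φ is true.
  x (successors {u, v}): φ is false.
Detail at w (witness):
  At w: []~r requires ~r at every successor {v}.
    At v: ~r is true.
  So []~r is true at w.

Yes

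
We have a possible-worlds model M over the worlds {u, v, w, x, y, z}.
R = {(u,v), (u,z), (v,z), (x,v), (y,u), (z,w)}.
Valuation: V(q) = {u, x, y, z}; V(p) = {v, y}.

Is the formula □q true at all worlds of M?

Let φ = □q. Evaluate φ at each world:
  u (successors {v, z}): φ is false.
  v (successors {z}): φ is true.
  w (successors ∅): φ is true.
  x (successors {v}): φ is false.
  y (successors {u}): φ is true.
  z (successors {w}): φ is false.
Detail at u (counterexample):
  At u: □q requires q at every successor {v, z}.
    q fails at v, so □q is false at u.

No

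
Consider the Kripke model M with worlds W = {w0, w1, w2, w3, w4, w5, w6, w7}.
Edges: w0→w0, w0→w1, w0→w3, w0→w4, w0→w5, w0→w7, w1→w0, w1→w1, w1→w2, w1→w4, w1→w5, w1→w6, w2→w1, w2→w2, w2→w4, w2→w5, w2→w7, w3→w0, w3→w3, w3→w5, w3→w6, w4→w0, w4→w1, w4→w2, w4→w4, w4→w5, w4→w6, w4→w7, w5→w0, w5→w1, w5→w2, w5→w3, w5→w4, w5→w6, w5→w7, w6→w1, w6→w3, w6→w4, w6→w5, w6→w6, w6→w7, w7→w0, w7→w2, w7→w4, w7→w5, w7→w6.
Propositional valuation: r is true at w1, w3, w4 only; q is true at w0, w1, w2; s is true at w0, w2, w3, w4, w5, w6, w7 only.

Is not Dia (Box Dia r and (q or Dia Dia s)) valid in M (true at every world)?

No

Let φ = not Dia (Box Dia r and (q or Dia Dia s)). Evaluate φ at each world:
  w0 (successors {w0, w1, w3, w4, w5, w7}): φ is false.
  w1 (successors {w0, w1, w2, w4, w5, w6}): φ is false.
  w2 (successors {w1, w2, w4, w5, w7}): φ is false.
  w3 (successors {w0, w3, w5, w6}): φ is false.
  w4 (successors {w0, w1, w2, w4, w5, w6, w7}): φ is false.
  w5 (successors {w0, w1, w2, w3, w4, w6, w7}): φ is false.
  w6 (successors {w1, w3, w4, w5, w6, w7}): φ is false.
  w7 (successors {w0, w2, w4, w5, w6}): φ is false.
Detail at w0 (counterexample):
  At w0: Dia (Box Dia r and (q or Dia Dia s)) is true, so not Dia (Box Dia r and (q or Dia Dia s)) is false.
    At w0: Dia (Box Dia r and (q or Dia Dia s)) requires Box Dia r and (q or Dia Dia s) at some successor in {w0, w1, w3, w4, w5, w7}.
      Box Dia r and (q or Dia Dia s) holds at w0, so Dia (Box Dia r and (q or Dia Dia s)) is true at w0.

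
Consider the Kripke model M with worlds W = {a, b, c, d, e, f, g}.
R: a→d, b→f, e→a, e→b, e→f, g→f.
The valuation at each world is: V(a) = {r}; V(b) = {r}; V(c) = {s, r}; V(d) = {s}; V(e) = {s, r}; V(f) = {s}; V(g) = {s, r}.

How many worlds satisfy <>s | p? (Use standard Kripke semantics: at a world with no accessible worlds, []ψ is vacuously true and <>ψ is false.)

Let φ = <>s | p. Evaluate φ at each world:
  a (successors {d}): φ is true.
  b (successors {f}): φ is true.
  c (successors ∅): φ is false.
  d (successors ∅): φ is false.
  e (successors {a, b, f}): φ is true.
  f (successors ∅): φ is false.
  g (successors {f}): φ is true.
For instance, at g:
  At g: <>s is true, p is false, so <>s | p is true.
    At g: <>s requires s at some successor in {f}.
      s holds at f, so <>s is true at g.
Satisfying worlds: {a, b, e, g}

4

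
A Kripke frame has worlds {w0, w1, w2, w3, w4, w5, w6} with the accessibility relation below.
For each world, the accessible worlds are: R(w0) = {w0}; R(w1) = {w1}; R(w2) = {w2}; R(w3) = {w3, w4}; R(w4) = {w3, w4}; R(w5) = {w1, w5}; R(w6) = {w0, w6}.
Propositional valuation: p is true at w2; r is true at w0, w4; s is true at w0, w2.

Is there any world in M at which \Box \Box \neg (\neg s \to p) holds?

Yes

Let φ = \Box \Box \neg (\neg s \to p). Evaluate φ at each world:
  w0 (successors {w0}): φ is false.
  w1 (successors {w1}): φ is true.
  w2 (successors {w2}): φ is false.
  w3 (successors {w3, w4}): φ is true.
  w4 (successors {w3, w4}): φ is true.
  w5 (successors {w1, w5}): φ is true.
  w6 (successors {w0, w6}): φ is false.
Detail at w1 (witness):
  At w1: \Box \Box \neg (\neg s \to p) requires \Box \neg (\neg s \to p) at every successor {w1}.
      At w1: \Box \neg (\neg s \to p) requires \neg (\neg s \to p) at every successor {w1}.
        At w1: \neg (\neg s \to p) is true.
      So \Box \neg (\neg s \to p) is true at w1.
  So \Box \Box \neg (\neg s \to p) is true at w1.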